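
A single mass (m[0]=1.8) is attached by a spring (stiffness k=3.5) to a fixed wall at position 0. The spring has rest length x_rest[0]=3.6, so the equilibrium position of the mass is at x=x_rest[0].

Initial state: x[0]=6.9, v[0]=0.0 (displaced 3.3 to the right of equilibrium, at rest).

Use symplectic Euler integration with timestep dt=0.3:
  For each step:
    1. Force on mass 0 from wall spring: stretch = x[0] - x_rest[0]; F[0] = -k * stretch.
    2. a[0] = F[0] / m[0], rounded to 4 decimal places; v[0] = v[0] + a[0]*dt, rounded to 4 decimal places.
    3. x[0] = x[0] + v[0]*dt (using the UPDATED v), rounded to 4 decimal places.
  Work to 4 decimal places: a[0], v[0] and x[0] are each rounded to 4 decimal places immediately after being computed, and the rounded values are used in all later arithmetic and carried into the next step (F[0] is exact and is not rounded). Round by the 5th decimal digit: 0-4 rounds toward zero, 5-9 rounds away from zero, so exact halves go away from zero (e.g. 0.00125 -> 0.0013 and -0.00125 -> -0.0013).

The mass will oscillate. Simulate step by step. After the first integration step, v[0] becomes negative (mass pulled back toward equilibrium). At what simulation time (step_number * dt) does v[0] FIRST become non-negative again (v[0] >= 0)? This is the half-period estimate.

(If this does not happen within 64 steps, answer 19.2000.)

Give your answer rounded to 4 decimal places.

Answer: 2.4000

Derivation:
Step 0: x=[6.9000] v=[0.0000]
Step 1: x=[6.3225] v=[-1.9250]
Step 2: x=[5.2686] v=[-3.5131]
Step 3: x=[3.9227] v=[-4.4865]
Step 4: x=[2.5203] v=[-4.6748]
Step 5: x=[1.3068] v=[-4.0450]
Step 6: x=[0.4946] v=[-2.7073]
Step 7: x=[0.2259] v=[-0.8958]
Step 8: x=[0.5476] v=[1.0724]
First v>=0 after going negative at step 8, time=2.4000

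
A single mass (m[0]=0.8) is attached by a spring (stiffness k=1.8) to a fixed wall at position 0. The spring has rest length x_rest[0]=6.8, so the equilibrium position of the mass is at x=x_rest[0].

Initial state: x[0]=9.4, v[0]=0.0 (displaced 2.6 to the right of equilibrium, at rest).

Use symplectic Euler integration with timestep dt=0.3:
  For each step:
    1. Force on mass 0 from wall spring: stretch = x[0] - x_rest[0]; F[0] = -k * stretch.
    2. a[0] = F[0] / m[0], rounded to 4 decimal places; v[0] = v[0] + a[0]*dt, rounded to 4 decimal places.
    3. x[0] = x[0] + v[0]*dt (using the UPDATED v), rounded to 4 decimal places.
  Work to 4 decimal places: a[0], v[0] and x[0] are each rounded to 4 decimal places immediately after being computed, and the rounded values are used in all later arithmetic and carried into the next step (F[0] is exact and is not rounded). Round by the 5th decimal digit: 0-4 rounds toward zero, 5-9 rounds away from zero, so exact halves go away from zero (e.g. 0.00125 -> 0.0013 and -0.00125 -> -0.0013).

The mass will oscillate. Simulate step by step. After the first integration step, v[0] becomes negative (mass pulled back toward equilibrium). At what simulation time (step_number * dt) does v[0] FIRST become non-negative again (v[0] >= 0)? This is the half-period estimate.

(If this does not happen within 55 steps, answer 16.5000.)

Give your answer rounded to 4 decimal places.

Step 0: x=[9.4000] v=[0.0000]
Step 1: x=[8.8735] v=[-1.7550]
Step 2: x=[7.9271] v=[-3.1546]
Step 3: x=[6.7525] v=[-3.9154]
Step 4: x=[5.5875] v=[-3.8833]
Step 5: x=[4.6680] v=[-3.0649]
Step 6: x=[4.1803] v=[-1.6258]
Step 7: x=[4.2231] v=[0.1425]
First v>=0 after going negative at step 7, time=2.1000

Answer: 2.1000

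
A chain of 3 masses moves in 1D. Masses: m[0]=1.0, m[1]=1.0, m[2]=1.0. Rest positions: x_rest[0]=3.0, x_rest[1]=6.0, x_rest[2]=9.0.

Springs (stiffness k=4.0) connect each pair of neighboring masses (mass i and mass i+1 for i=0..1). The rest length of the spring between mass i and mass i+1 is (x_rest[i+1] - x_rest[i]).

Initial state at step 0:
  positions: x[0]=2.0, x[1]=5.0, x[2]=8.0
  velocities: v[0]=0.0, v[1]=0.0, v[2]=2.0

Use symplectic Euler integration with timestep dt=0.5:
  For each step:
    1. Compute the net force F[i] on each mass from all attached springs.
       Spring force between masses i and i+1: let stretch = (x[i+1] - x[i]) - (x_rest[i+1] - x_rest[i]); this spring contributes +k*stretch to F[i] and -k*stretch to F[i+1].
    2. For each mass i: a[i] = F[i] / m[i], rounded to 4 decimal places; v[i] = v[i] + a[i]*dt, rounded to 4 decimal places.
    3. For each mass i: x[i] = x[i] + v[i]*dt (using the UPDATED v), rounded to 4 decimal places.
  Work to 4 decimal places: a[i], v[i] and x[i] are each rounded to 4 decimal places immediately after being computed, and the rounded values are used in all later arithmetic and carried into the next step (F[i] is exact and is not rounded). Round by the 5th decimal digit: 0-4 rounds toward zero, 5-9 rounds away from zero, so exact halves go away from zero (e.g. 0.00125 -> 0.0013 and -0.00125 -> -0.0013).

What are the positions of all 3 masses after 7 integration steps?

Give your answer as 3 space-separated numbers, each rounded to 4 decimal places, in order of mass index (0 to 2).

Step 0: x=[2.0000 5.0000 8.0000] v=[0.0000 0.0000 2.0000]
Step 1: x=[2.0000 5.0000 9.0000] v=[0.0000 0.0000 2.0000]
Step 2: x=[2.0000 6.0000 9.0000] v=[0.0000 2.0000 0.0000]
Step 3: x=[3.0000 6.0000 9.0000] v=[2.0000 0.0000 0.0000]
Step 4: x=[4.0000 6.0000 9.0000] v=[2.0000 0.0000 0.0000]
Step 5: x=[4.0000 7.0000 9.0000] v=[0.0000 2.0000 0.0000]
Step 6: x=[4.0000 7.0000 10.0000] v=[0.0000 0.0000 2.0000]
Step 7: x=[4.0000 7.0000 11.0000] v=[0.0000 0.0000 2.0000]

Answer: 4.0000 7.0000 11.0000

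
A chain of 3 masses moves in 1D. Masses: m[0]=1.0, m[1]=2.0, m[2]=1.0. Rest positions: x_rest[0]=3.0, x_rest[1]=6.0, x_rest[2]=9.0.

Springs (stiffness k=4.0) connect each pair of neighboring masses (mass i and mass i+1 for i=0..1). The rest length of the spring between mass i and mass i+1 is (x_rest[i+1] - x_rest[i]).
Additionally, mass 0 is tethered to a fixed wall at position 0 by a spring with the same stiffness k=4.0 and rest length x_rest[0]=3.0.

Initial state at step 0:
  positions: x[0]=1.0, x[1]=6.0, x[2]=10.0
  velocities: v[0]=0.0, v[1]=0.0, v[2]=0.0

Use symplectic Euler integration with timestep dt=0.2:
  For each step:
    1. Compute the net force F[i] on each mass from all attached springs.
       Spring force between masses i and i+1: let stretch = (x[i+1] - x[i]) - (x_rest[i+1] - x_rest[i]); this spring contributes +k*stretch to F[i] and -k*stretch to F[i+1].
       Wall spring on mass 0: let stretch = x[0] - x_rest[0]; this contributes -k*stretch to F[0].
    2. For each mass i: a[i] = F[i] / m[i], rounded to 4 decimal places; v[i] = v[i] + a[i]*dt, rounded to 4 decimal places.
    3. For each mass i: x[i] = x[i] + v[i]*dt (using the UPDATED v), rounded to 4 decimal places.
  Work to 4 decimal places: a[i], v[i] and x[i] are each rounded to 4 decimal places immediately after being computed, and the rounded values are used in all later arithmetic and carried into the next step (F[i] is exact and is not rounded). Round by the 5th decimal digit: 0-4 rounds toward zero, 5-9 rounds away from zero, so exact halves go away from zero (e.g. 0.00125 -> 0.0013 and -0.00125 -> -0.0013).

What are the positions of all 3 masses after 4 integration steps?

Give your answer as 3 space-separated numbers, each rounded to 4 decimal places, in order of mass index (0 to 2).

Answer: 4.6519 5.8066 8.6300

Derivation:
Step 0: x=[1.0000 6.0000 10.0000] v=[0.0000 0.0000 0.0000]
Step 1: x=[1.6400 5.9200 9.8400] v=[3.2000 -0.4000 -0.8000]
Step 2: x=[2.7024 5.8112 9.5328] v=[5.3120 -0.5440 -1.5360]
Step 3: x=[3.8298 5.7514 9.1101] v=[5.6371 -0.2989 -2.1133]
Step 4: x=[4.6519 5.8066 8.6300] v=[4.1105 0.2759 -2.4003]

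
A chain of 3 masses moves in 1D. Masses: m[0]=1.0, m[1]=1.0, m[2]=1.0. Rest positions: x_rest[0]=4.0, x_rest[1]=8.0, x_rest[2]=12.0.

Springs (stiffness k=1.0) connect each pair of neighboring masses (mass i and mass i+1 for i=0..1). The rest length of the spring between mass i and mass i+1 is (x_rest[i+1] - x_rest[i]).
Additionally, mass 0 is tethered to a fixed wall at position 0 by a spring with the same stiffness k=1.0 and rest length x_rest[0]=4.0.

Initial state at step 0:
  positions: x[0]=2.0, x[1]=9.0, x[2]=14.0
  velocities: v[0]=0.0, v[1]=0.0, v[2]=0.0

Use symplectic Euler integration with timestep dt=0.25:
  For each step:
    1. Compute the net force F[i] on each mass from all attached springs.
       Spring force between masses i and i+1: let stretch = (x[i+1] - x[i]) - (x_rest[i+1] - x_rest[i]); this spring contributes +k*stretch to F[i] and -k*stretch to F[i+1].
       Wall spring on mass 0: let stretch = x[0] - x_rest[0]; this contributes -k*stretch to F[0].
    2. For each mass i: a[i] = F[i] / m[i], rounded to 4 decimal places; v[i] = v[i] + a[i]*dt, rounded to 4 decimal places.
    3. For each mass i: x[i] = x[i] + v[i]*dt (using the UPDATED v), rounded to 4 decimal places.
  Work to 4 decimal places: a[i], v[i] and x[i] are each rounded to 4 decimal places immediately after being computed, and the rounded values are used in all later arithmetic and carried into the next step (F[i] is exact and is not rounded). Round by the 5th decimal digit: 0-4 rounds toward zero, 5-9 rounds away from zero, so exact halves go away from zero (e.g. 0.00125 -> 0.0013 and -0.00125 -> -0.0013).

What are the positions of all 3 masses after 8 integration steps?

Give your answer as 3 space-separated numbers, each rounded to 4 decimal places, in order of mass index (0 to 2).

Answer: 6.3863 8.4551 11.6928

Derivation:
Step 0: x=[2.0000 9.0000 14.0000] v=[0.0000 0.0000 0.0000]
Step 1: x=[2.3125 8.8750 13.9375] v=[1.2500 -0.5000 -0.2500]
Step 2: x=[2.8906 8.6563 13.8086] v=[2.3125 -0.8750 -0.5156]
Step 3: x=[3.6484 8.3992 13.6077] v=[3.0313 -1.0284 -0.8037]
Step 4: x=[4.4751 8.1707 13.3313] v=[3.3069 -0.9140 -1.1058]
Step 5: x=[5.2531 8.0338 12.9823] v=[3.1120 -0.5478 -1.3960]
Step 6: x=[5.8766 8.0323 12.5740] v=[2.4939 -0.0059 -1.6331]
Step 7: x=[6.2675 8.1800 12.1319] v=[1.5637 0.5906 -1.7685]
Step 8: x=[6.3863 8.4551 11.6928] v=[0.4750 1.1005 -1.7565]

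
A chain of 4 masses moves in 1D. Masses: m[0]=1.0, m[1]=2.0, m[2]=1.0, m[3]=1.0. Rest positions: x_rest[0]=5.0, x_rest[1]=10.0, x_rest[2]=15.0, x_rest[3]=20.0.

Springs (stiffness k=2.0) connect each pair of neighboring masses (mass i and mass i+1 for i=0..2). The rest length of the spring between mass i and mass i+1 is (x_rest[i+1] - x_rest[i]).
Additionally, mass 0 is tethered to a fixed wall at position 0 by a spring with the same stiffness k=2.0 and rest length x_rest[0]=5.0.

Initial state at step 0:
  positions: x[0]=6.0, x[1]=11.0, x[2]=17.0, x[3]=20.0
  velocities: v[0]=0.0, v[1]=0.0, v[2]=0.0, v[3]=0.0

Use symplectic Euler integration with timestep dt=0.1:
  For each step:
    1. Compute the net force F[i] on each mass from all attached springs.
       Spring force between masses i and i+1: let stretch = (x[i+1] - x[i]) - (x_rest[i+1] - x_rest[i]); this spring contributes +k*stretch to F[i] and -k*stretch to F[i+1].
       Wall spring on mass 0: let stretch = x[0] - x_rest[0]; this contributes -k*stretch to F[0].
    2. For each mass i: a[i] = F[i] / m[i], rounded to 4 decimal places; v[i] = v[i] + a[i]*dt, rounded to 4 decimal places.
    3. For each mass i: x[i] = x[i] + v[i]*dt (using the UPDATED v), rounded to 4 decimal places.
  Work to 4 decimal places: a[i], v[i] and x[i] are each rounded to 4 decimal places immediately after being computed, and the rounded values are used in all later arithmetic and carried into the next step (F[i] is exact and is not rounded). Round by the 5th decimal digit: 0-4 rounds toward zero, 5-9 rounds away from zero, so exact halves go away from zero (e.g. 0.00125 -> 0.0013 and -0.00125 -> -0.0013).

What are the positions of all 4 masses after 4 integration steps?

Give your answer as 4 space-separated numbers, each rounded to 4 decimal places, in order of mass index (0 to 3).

Step 0: x=[6.0000 11.0000 17.0000 20.0000] v=[0.0000 0.0000 0.0000 0.0000]
Step 1: x=[5.9800 11.0100 16.9400 20.0400] v=[-0.2000 0.1000 -0.6000 0.4000]
Step 2: x=[5.9410 11.0290 16.8234 20.1180] v=[-0.3900 0.1900 -1.1660 0.7800]
Step 3: x=[5.8849 11.0551 16.6568 20.2301] v=[-0.5606 0.2606 -1.6660 1.1211]
Step 4: x=[5.8146 11.0855 16.4496 20.3707] v=[-0.7035 0.3038 -2.0717 1.4064]

Answer: 5.8146 11.0855 16.4496 20.3707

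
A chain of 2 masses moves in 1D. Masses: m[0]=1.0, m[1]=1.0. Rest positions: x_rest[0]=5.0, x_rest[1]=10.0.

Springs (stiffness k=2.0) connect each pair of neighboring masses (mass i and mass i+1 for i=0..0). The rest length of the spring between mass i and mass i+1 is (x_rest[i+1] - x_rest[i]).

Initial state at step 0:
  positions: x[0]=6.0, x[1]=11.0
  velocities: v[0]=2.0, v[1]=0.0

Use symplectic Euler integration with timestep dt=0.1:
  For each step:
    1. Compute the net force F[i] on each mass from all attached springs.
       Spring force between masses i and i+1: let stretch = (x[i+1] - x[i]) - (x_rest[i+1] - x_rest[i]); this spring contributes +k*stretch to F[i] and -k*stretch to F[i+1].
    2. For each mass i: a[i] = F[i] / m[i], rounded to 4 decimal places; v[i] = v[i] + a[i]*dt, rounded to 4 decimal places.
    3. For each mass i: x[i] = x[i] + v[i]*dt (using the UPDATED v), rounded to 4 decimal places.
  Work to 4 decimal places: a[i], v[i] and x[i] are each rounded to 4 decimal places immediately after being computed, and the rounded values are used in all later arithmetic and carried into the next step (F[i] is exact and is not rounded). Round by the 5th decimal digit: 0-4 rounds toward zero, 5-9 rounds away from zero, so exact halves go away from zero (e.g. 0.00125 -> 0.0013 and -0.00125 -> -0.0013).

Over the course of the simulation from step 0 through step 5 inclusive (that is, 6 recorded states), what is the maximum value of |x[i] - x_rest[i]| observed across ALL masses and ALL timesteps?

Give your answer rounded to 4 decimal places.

Step 0: x=[6.0000 11.0000] v=[2.0000 0.0000]
Step 1: x=[6.2000 11.0000] v=[2.0000 0.0000]
Step 2: x=[6.3960 11.0040] v=[1.9600 0.0400]
Step 3: x=[6.5842 11.0158] v=[1.8816 0.1184]
Step 4: x=[6.7610 11.0390] v=[1.7679 0.2321]
Step 5: x=[6.9234 11.0767] v=[1.6235 0.3765]
Max displacement = 1.9234

Answer: 1.9234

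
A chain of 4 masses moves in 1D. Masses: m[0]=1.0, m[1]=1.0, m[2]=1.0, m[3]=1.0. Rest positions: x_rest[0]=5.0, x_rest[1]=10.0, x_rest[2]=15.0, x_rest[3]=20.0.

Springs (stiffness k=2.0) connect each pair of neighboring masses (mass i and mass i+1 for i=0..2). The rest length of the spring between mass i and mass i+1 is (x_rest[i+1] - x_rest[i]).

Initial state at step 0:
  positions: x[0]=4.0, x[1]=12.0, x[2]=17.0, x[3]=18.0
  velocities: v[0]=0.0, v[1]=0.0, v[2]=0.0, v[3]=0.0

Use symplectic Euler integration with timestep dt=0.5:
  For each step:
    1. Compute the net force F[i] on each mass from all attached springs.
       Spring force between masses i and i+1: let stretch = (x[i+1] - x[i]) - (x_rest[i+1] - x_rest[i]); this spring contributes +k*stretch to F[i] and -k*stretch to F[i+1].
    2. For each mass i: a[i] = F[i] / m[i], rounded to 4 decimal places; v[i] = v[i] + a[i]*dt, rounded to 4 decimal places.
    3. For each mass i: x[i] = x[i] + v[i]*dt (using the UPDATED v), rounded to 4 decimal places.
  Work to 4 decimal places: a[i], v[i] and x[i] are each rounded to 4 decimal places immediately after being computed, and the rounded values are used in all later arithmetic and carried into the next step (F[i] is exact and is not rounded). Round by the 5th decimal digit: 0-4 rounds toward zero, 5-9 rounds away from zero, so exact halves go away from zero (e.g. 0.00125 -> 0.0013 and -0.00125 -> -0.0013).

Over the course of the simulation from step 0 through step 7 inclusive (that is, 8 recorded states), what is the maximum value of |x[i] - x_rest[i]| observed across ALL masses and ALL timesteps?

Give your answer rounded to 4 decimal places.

Step 0: x=[4.0000 12.0000 17.0000 18.0000] v=[0.0000 0.0000 0.0000 0.0000]
Step 1: x=[5.5000 10.5000 15.0000 20.0000] v=[3.0000 -3.0000 -4.0000 4.0000]
Step 2: x=[7.0000 8.7500 13.2500 22.0000] v=[3.0000 -3.5000 -3.5000 4.0000]
Step 3: x=[6.8750 8.3750 13.6250 22.1250] v=[-0.2500 -0.7500 0.7500 0.2500]
Step 4: x=[5.0000 9.8750 15.6250 20.5000] v=[-3.7500 3.0000 4.0000 -3.2500]
Step 5: x=[3.0625 11.8125 17.1875 18.9375] v=[-3.8750 3.8750 3.1250 -3.1250]
Step 6: x=[3.0000 12.0625 16.9375 19.0000] v=[-0.1250 0.5000 -0.5000 0.1250]
Step 7: x=[4.9688 10.2188 15.2813 20.5313] v=[3.9375 -3.6875 -3.3125 3.0625]
Max displacement = 2.1875

Answer: 2.1875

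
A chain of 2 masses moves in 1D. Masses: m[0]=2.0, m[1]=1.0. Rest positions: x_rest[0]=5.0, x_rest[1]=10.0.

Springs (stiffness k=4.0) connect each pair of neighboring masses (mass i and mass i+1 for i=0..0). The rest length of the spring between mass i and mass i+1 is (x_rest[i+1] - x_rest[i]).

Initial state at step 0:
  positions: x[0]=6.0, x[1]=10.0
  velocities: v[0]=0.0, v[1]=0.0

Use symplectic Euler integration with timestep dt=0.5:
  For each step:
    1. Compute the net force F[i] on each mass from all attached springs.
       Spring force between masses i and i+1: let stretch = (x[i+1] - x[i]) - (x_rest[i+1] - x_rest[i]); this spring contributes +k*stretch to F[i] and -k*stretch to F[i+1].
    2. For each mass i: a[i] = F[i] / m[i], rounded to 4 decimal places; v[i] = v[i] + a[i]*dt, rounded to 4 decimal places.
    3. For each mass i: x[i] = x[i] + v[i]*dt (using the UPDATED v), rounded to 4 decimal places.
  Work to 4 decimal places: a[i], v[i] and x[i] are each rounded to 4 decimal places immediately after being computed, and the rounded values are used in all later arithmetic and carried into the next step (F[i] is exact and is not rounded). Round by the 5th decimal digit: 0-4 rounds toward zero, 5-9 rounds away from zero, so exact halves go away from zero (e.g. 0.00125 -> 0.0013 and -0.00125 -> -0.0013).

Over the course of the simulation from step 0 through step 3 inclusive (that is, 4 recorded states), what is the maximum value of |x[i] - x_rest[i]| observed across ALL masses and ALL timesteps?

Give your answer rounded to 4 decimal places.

Step 0: x=[6.0000 10.0000] v=[0.0000 0.0000]
Step 1: x=[5.5000 11.0000] v=[-1.0000 2.0000]
Step 2: x=[5.2500 11.5000] v=[-0.5000 1.0000]
Step 3: x=[5.6250 10.7500] v=[0.7500 -1.5000]
Max displacement = 1.5000

Answer: 1.5000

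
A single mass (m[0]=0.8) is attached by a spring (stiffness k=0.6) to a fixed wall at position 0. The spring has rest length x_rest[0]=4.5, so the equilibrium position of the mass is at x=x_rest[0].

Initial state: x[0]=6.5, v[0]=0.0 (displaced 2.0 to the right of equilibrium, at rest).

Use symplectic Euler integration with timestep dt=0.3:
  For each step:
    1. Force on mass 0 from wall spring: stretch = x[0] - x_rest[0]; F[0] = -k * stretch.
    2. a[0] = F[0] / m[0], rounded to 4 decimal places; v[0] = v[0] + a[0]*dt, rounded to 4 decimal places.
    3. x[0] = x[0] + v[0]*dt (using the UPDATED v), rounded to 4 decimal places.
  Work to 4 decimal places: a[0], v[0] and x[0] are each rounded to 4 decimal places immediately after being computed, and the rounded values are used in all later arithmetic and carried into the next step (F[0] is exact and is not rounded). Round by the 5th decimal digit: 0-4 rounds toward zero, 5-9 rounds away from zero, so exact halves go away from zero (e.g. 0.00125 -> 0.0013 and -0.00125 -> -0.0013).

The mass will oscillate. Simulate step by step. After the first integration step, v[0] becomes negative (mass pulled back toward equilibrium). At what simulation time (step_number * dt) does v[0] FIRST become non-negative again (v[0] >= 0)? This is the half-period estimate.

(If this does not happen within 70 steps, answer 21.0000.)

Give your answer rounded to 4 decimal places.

Step 0: x=[6.5000] v=[0.0000]
Step 1: x=[6.3650] v=[-0.4500]
Step 2: x=[6.1041] v=[-0.8696]
Step 3: x=[5.7350] v=[-1.2305]
Step 4: x=[5.2825] v=[-1.5084]
Step 5: x=[4.7772] v=[-1.6845]
Step 6: x=[4.2531] v=[-1.7469]
Step 7: x=[3.7457] v=[-1.6913]
Step 8: x=[3.2892] v=[-1.5216]
Step 9: x=[2.9144] v=[-1.2492]
Step 10: x=[2.6467] v=[-0.8924]
Step 11: x=[2.5041] v=[-0.4754]
Step 12: x=[2.4962] v=[-0.0263]
Step 13: x=[2.6236] v=[0.4246]
First v>=0 after going negative at step 13, time=3.9000

Answer: 3.9000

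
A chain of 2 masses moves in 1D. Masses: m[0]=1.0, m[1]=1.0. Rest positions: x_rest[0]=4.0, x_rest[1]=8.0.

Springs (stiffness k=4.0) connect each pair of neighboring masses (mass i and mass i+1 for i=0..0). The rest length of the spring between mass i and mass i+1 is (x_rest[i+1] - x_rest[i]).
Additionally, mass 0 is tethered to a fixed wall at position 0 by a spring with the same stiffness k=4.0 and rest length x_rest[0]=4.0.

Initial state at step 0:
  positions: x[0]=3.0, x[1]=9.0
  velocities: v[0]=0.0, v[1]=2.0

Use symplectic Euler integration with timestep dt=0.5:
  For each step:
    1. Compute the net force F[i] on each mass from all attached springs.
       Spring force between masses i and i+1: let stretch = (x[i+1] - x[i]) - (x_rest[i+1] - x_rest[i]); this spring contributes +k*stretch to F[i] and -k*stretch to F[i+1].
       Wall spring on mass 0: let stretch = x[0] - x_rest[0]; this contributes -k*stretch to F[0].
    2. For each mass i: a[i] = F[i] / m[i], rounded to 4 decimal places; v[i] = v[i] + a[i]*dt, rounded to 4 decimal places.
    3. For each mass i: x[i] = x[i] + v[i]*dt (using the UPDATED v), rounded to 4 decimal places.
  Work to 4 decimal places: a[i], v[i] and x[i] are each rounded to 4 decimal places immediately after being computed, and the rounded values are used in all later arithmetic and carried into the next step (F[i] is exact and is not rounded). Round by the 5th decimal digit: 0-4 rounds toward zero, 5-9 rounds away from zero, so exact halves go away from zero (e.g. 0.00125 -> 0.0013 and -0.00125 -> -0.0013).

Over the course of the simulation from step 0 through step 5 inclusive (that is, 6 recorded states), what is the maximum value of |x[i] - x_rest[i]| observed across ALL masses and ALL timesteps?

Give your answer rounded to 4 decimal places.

Answer: 2.0000

Derivation:
Step 0: x=[3.0000 9.0000] v=[0.0000 2.0000]
Step 1: x=[6.0000 8.0000] v=[6.0000 -2.0000]
Step 2: x=[5.0000 9.0000] v=[-2.0000 2.0000]
Step 3: x=[3.0000 10.0000] v=[-4.0000 2.0000]
Step 4: x=[5.0000 8.0000] v=[4.0000 -4.0000]
Step 5: x=[5.0000 7.0000] v=[0.0000 -2.0000]
Max displacement = 2.0000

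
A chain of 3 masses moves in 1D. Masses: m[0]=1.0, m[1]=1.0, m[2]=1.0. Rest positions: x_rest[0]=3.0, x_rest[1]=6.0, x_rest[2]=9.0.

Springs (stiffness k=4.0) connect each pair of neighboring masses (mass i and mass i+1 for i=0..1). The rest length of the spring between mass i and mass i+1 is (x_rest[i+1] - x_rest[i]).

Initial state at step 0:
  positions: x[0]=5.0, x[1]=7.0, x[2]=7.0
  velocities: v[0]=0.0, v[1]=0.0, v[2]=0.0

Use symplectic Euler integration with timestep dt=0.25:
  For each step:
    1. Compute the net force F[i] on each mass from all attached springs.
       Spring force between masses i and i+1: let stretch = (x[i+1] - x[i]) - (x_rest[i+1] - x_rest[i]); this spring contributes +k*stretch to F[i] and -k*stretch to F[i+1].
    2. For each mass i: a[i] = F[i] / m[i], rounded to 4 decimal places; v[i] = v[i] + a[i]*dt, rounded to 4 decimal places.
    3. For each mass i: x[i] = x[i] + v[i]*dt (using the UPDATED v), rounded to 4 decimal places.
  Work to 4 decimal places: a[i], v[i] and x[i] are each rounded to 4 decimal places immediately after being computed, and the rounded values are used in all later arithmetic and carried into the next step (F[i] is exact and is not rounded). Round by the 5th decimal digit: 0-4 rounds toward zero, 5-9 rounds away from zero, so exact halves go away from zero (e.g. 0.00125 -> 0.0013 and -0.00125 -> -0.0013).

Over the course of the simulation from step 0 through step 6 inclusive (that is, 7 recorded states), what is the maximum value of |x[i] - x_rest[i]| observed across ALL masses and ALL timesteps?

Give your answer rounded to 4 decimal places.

Step 0: x=[5.0000 7.0000 7.0000] v=[0.0000 0.0000 0.0000]
Step 1: x=[4.7500 6.5000 7.7500] v=[-1.0000 -2.0000 3.0000]
Step 2: x=[4.1875 5.8750 8.9375] v=[-2.2500 -2.5000 4.7500]
Step 3: x=[3.2969 5.5938 10.1094] v=[-3.5625 -1.1250 4.6875]
Step 4: x=[2.2305 5.8672 10.9024] v=[-4.2656 1.0937 3.1719]
Step 5: x=[1.3233 6.4903 11.1866] v=[-3.6289 2.4922 1.1367]
Step 6: x=[0.9578 6.9957 11.0467] v=[-1.4619 2.0215 -0.5596]
Max displacement = 2.1866

Answer: 2.1866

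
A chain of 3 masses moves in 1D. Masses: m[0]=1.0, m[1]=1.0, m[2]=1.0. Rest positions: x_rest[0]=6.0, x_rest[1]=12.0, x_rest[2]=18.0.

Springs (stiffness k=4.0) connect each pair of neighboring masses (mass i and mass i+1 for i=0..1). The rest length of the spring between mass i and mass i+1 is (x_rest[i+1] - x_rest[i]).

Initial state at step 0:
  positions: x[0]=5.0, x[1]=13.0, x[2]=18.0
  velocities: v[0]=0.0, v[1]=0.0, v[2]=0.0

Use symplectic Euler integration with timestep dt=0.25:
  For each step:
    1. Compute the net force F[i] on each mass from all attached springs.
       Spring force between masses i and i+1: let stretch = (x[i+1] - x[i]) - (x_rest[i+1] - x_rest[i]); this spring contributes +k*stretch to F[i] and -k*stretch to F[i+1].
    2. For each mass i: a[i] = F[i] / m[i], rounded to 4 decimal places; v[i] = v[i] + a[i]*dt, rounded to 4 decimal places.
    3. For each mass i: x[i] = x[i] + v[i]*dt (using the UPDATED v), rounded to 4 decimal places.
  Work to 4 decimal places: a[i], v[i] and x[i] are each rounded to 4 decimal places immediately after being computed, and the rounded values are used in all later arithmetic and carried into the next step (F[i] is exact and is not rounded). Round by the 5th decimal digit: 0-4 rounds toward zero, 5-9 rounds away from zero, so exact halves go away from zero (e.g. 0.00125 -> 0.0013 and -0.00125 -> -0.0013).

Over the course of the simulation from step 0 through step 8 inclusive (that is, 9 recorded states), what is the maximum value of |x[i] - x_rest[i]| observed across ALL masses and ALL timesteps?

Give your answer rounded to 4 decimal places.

Answer: 1.1094

Derivation:
Step 0: x=[5.0000 13.0000 18.0000] v=[0.0000 0.0000 0.0000]
Step 1: x=[5.5000 12.2500 18.2500] v=[2.0000 -3.0000 1.0000]
Step 2: x=[6.1875 11.3125 18.5000] v=[2.7500 -3.7500 1.0000]
Step 3: x=[6.6563 10.8906 18.4531] v=[1.8750 -1.6875 -0.1875]
Step 4: x=[6.6836 11.3008 18.0156] v=[0.1093 1.6407 -1.7500]
Step 5: x=[6.3652 12.2354 17.3994] v=[-1.2735 3.7383 -2.4648]
Step 6: x=[6.0144 12.9934 16.9922] v=[-1.4033 3.0321 -1.6288]
Step 7: x=[5.9083 13.0064 17.0853] v=[-0.4243 0.0519 0.3724]
Step 8: x=[6.0768 12.2646 17.6587] v=[0.6738 -2.9673 2.2935]
Max displacement = 1.1094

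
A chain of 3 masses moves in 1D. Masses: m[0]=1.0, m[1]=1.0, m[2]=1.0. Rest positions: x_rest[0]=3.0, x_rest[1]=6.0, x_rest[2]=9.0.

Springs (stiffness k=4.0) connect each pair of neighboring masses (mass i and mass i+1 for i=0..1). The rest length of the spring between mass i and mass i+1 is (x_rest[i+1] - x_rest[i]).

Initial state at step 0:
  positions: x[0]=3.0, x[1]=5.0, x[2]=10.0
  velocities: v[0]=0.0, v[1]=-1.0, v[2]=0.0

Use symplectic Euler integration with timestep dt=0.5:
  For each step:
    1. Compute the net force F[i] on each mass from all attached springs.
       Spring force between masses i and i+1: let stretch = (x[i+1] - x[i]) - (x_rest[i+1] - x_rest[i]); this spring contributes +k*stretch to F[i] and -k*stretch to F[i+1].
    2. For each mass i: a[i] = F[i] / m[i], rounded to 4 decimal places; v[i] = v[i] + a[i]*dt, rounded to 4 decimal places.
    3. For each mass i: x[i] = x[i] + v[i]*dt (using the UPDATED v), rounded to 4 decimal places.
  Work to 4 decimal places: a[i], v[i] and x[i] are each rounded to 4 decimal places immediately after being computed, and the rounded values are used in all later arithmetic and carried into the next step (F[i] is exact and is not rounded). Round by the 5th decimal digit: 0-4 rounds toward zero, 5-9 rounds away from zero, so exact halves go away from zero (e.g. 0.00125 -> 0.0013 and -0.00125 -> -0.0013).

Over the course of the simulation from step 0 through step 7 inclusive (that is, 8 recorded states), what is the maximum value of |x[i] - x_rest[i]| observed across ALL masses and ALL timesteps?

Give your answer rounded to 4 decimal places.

Answer: 2.0000

Derivation:
Step 0: x=[3.0000 5.0000 10.0000] v=[0.0000 -1.0000 0.0000]
Step 1: x=[2.0000 7.5000 8.0000] v=[-2.0000 5.0000 -4.0000]
Step 2: x=[3.5000 5.0000 8.5000] v=[3.0000 -5.0000 1.0000]
Step 3: x=[3.5000 4.5000 8.5000] v=[0.0000 -1.0000 0.0000]
Step 4: x=[1.5000 7.0000 7.5000] v=[-4.0000 5.0000 -2.0000]
Step 5: x=[2.0000 4.5000 9.0000] v=[1.0000 -5.0000 3.0000]
Step 6: x=[2.0000 4.0000 9.0000] v=[0.0000 -1.0000 0.0000]
Step 7: x=[1.0000 6.5000 7.0000] v=[-2.0000 5.0000 -4.0000]
Max displacement = 2.0000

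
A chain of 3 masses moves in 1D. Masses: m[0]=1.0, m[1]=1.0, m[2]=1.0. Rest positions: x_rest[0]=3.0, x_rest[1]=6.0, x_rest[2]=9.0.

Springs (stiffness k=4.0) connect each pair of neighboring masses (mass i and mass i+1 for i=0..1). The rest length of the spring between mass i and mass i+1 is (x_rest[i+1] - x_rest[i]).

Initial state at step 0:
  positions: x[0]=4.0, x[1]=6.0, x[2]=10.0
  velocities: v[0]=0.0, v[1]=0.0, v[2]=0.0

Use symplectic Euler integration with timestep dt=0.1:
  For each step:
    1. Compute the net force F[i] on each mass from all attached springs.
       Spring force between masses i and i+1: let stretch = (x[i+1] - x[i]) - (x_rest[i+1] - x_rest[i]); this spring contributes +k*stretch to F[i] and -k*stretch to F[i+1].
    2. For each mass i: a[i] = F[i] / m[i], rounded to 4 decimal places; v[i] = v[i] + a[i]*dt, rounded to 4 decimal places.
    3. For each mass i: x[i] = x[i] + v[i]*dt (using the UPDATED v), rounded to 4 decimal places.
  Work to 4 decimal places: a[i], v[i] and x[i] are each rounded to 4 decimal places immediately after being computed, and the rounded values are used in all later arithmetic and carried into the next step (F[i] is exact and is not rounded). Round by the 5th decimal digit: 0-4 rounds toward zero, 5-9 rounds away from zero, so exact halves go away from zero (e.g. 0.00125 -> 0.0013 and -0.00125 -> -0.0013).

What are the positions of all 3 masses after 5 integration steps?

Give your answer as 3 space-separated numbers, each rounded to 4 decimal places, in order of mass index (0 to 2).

Answer: 3.5525 6.8951 9.5525

Derivation:
Step 0: x=[4.0000 6.0000 10.0000] v=[0.0000 0.0000 0.0000]
Step 1: x=[3.9600 6.0800 9.9600] v=[-0.4000 0.8000 -0.4000]
Step 2: x=[3.8848 6.2304 9.8848] v=[-0.7520 1.5040 -0.7520]
Step 3: x=[3.7834 6.4332 9.7834] v=[-1.0138 2.0275 -1.0138]
Step 4: x=[3.6680 6.6640 9.6680] v=[-1.1539 2.3077 -1.1539]
Step 5: x=[3.5525 6.8951 9.5525] v=[-1.1555 2.3109 -1.1555]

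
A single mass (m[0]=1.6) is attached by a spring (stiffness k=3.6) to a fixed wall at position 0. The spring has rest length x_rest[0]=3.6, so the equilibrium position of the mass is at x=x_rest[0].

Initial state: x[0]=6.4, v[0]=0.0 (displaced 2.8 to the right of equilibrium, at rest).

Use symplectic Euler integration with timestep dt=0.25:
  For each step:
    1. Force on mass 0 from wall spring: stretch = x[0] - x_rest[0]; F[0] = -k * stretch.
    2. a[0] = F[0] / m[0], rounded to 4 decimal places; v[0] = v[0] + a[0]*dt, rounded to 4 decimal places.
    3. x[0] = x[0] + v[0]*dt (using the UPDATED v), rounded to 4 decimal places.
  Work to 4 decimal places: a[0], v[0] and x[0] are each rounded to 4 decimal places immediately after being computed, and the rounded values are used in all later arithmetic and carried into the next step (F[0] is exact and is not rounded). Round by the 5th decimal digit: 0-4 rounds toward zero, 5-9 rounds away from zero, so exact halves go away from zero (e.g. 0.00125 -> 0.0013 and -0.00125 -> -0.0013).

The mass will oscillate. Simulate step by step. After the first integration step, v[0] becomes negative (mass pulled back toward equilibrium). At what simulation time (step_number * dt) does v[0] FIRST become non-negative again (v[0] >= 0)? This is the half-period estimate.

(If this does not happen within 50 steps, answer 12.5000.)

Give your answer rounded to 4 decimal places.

Answer: 2.2500

Derivation:
Step 0: x=[6.4000] v=[0.0000]
Step 1: x=[6.0063] v=[-1.5750]
Step 2: x=[5.2742] v=[-2.9286]
Step 3: x=[4.3066] v=[-3.8704]
Step 4: x=[3.2396] v=[-4.2679]
Step 5: x=[2.2233] v=[-4.0652]
Step 6: x=[1.4006] v=[-3.2908]
Step 7: x=[0.8872] v=[-2.0536]
Step 8: x=[0.7553] v=[-0.5277]
Step 9: x=[1.0234] v=[1.0725]
First v>=0 after going negative at step 9, time=2.2500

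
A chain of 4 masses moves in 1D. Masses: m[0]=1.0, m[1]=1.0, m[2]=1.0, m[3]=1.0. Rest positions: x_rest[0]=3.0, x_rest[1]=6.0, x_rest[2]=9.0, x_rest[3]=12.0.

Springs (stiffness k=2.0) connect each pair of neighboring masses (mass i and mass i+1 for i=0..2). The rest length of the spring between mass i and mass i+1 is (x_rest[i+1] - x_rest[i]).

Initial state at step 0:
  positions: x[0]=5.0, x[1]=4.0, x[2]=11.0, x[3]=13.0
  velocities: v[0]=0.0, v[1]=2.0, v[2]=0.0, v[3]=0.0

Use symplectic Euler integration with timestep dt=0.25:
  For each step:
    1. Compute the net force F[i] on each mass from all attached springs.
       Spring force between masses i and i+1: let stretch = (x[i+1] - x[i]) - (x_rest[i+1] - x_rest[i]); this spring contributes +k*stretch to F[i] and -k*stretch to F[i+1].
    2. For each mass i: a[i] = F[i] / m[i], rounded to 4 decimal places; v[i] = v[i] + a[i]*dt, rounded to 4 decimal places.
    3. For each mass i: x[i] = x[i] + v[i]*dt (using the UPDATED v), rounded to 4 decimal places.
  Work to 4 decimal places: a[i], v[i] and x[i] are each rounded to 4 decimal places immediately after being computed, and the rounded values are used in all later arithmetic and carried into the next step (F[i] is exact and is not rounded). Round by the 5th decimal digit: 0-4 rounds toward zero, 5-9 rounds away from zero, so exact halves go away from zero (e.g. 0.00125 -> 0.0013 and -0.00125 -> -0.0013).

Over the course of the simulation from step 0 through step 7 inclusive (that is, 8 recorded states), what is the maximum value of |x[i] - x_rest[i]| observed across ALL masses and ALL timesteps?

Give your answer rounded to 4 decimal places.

Answer: 4.1954

Derivation:
Step 0: x=[5.0000 4.0000 11.0000 13.0000] v=[0.0000 2.0000 0.0000 0.0000]
Step 1: x=[4.5000 5.5000 10.3750 13.1250] v=[-2.0000 6.0000 -2.5000 0.5000]
Step 2: x=[3.7500 7.4844 9.4844 13.2813] v=[-3.0000 7.9375 -3.5625 0.6250]
Step 3: x=[3.0918 9.2520 8.8184 13.3380] v=[-2.6328 7.0703 -2.6641 0.2266]
Step 4: x=[2.8286 10.1954 8.7715 13.2047] v=[-1.0527 3.7734 -0.1875 -0.5332]
Step 5: x=[3.1113 10.0399 9.4568 12.8923] v=[1.1307 -0.6220 2.7411 -1.2498]
Step 6: x=[3.8851 8.9454 10.6444 12.5254] v=[3.0950 -4.3779 4.7504 -1.4676]
Step 7: x=[4.9164 7.4308 11.8548 12.2984] v=[4.1252 -6.0586 4.8414 -0.9081]
Max displacement = 4.1954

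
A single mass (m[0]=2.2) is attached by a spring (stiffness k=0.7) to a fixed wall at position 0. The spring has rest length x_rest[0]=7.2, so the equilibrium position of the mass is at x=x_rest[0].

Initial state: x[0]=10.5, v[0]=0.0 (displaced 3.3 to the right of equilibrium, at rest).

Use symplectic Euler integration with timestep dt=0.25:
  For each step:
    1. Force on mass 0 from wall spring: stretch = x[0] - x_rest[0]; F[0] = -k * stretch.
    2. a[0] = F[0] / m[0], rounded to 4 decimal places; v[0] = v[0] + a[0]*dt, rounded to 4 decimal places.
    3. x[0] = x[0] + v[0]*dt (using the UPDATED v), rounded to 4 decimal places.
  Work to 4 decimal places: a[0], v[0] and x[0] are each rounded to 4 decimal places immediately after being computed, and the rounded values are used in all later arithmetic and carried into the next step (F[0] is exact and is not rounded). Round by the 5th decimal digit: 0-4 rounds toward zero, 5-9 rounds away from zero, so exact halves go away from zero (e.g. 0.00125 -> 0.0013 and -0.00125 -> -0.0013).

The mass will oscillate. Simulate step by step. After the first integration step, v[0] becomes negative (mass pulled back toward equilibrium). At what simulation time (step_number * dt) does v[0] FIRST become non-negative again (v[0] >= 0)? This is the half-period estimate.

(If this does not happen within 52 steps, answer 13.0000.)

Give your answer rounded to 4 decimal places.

Answer: 5.7500

Derivation:
Step 0: x=[10.5000] v=[0.0000]
Step 1: x=[10.4344] v=[-0.2625]
Step 2: x=[10.3045] v=[-0.5198]
Step 3: x=[10.1128] v=[-0.7668]
Step 4: x=[9.8632] v=[-0.9985]
Step 5: x=[9.5606] v=[-1.2104]
Step 6: x=[9.2111] v=[-1.3982]
Step 7: x=[8.8216] v=[-1.5582]
Step 8: x=[8.3998] v=[-1.6872]
Step 9: x=[7.9541] v=[-1.7827]
Step 10: x=[7.4934] v=[-1.8427]
Step 11: x=[7.0269] v=[-1.8661]
Step 12: x=[6.5638] v=[-1.8523]
Step 13: x=[6.1134] v=[-1.8017]
Step 14: x=[5.6846] v=[-1.7153]
Step 15: x=[5.2859] v=[-1.5948]
Step 16: x=[4.9253] v=[-1.4426]
Step 17: x=[4.6099] v=[-1.2617]
Step 18: x=[4.3460] v=[-1.0557]
Step 19: x=[4.1388] v=[-0.8287]
Step 20: x=[3.9925] v=[-0.5852]
Step 21: x=[3.9100] v=[-0.3301]
Step 22: x=[3.8929] v=[-0.0684]
Step 23: x=[3.9416] v=[0.1947]
First v>=0 after going negative at step 23, time=5.7500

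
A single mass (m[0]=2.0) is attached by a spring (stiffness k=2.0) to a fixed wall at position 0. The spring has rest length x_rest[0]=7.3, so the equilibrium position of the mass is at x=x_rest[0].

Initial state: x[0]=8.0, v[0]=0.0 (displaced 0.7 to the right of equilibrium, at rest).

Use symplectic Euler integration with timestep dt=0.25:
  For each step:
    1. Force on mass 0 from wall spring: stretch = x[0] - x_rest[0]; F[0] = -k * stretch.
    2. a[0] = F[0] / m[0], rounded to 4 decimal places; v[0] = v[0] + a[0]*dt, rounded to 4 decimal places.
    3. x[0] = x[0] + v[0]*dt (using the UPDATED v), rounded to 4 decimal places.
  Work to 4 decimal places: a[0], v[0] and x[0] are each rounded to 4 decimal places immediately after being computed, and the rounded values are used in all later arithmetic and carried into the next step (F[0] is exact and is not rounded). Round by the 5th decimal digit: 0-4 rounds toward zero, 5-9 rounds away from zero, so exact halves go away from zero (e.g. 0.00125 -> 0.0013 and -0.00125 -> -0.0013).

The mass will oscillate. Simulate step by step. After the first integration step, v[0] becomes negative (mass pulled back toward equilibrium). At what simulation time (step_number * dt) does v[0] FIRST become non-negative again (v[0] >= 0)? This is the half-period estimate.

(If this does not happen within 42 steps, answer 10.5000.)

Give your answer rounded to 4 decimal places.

Step 0: x=[8.0000] v=[0.0000]
Step 1: x=[7.9563] v=[-0.1750]
Step 2: x=[7.8715] v=[-0.3391]
Step 3: x=[7.7510] v=[-0.4820]
Step 4: x=[7.6023] v=[-0.5948]
Step 5: x=[7.4347] v=[-0.6704]
Step 6: x=[7.2587] v=[-0.7041]
Step 7: x=[7.0853] v=[-0.6938]
Step 8: x=[6.9253] v=[-0.6401]
Step 9: x=[6.7887] v=[-0.5464]
Step 10: x=[6.6841] v=[-0.4186]
Step 11: x=[6.6180] v=[-0.2646]
Step 12: x=[6.5945] v=[-0.0941]
Step 13: x=[6.6151] v=[0.0823]
First v>=0 after going negative at step 13, time=3.2500

Answer: 3.2500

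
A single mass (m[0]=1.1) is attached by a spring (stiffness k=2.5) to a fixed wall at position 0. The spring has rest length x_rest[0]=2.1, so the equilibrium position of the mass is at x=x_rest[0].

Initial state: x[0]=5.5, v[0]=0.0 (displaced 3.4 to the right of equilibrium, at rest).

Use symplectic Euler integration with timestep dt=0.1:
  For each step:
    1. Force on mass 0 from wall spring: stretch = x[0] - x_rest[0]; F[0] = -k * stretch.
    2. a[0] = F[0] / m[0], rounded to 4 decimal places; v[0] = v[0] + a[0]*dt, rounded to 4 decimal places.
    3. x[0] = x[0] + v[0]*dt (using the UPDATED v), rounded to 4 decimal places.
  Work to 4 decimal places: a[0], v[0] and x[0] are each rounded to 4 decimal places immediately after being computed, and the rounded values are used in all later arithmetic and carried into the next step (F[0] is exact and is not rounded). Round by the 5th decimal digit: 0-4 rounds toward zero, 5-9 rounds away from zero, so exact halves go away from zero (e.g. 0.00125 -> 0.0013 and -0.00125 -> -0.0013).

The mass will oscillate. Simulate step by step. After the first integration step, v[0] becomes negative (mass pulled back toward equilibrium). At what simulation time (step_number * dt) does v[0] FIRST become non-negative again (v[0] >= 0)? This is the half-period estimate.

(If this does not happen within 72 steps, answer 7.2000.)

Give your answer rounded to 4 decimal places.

Step 0: x=[5.5000] v=[0.0000]
Step 1: x=[5.4227] v=[-0.7727]
Step 2: x=[5.2699] v=[-1.5279]
Step 3: x=[5.0451] v=[-2.2483]
Step 4: x=[4.7533] v=[-2.9176]
Step 5: x=[4.4012] v=[-3.5206]
Step 6: x=[3.9968] v=[-4.0436]
Step 7: x=[3.5493] v=[-4.4747]
Step 8: x=[3.0689] v=[-4.8041]
Step 9: x=[2.5665] v=[-5.0243]
Step 10: x=[2.0535] v=[-5.1303]
Step 11: x=[1.5415] v=[-5.1197]
Step 12: x=[1.0422] v=[-4.9928]
Step 13: x=[0.5670] v=[-4.7524]
Step 14: x=[0.1266] v=[-4.4040]
Step 15: x=[-0.2690] v=[-3.9555]
Step 16: x=[-0.6107] v=[-3.4171]
Step 17: x=[-0.8908] v=[-2.8010]
Step 18: x=[-1.1029] v=[-2.1213]
Step 19: x=[-1.2422] v=[-1.3934]
Step 20: x=[-1.3056] v=[-0.6338]
Step 21: x=[-1.2916] v=[0.1402]
First v>=0 after going negative at step 21, time=2.1000

Answer: 2.1000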